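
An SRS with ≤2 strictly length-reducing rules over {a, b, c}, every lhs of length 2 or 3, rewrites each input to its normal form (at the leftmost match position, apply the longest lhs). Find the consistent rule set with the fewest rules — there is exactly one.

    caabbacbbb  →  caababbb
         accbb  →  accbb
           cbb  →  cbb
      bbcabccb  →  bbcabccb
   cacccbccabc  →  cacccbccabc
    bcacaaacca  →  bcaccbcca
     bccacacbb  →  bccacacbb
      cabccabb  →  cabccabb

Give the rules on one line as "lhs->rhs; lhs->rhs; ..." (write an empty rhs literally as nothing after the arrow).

  | caabbacbbb => caababbb
  | accbb
  | cbb
  | bbcabccb

aaa->cb; bac->a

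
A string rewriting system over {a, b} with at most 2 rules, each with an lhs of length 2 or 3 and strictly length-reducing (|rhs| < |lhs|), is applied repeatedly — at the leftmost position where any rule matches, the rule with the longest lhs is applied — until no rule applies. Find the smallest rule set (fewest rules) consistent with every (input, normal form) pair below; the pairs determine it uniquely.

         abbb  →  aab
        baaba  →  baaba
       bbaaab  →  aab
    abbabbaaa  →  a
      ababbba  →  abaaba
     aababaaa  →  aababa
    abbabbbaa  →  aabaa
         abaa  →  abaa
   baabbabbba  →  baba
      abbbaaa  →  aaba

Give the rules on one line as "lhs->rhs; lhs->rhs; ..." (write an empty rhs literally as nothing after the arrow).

aaa->a; bb->a

  | abbb => aab
  | baaba
  | bbaaab => aaaab => aab
  | abbabbaaa => aaabbaaa => abbaaa => aaaaa => aaa => a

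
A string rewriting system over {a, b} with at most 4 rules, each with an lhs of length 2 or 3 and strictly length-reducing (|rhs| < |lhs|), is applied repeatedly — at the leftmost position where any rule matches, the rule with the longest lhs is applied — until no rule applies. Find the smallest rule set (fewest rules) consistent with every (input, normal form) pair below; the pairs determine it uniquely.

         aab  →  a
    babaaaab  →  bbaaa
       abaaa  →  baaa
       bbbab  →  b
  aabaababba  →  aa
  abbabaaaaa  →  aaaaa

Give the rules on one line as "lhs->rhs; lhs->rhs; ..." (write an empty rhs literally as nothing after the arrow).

aab->a; ab->b; bbb->

  | aab => a
  | babaaaab => bbaaaab => bbaaa
  | abaaa => baaa
  | bbbab => ab => b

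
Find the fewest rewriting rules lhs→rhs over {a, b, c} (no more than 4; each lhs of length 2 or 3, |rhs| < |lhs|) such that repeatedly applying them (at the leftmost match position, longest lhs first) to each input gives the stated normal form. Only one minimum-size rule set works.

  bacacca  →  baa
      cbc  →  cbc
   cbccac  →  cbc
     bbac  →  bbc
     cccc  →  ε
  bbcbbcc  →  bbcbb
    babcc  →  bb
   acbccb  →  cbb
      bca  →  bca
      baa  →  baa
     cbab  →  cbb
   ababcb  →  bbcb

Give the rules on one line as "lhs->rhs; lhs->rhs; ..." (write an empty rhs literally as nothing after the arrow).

ab->b; ac->c; acc->ca; cc->

  | bacacca => bcacca => bccaa => baa
  | cbc
  | cbccac => cbac => cbc
  | bbac => bbc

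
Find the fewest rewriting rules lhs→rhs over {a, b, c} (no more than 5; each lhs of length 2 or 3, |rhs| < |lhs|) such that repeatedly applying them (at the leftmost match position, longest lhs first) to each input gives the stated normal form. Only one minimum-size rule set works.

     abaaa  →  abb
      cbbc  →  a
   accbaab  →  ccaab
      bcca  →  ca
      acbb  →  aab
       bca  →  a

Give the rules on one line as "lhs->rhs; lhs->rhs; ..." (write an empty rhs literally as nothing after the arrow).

aaa->b; aca->cc; bc->; cb->a

  | abaaa => abb
  | cbbc => abc => a
  | accbaab => acaaab => ccaab
  | bcca => ca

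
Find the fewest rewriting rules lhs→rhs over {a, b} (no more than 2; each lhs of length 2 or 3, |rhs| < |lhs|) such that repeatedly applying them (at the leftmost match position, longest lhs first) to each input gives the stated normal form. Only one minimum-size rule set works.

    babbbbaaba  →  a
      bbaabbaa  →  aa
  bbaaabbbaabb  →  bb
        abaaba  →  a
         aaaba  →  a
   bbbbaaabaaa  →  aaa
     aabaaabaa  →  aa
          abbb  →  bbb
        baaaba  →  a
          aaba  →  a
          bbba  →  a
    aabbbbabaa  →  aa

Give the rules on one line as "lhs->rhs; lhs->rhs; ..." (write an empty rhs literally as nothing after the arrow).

  | babbbbaaba => abbbbaaba => bbbbaaba => bbbaaba => bbaaba => baaba => aaba => aba => ba => a
  | bbaabbaa => baabbaa => aabbaa => abbaa => bbaa => baa => aa
  | bbaaabbbaabb => baaabbbaabb => aaabbbaabb => aabbbaabb => abbbaabb => bbbaabb => bbaabb => baabb => aabb => abb => bb
  | abaaba => baaba => aaba => aba => ba => a

ab->b; ba->a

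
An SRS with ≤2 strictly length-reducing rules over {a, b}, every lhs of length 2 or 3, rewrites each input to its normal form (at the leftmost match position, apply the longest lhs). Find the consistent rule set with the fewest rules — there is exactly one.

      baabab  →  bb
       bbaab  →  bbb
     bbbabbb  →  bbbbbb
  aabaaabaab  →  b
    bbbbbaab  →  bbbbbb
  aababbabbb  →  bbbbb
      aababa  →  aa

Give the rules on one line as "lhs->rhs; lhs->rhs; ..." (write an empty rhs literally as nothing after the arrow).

ab->b; aba->a

  | baabab => baab => bab => bb
  | bbaab => bbab => bbb
  | bbbabbb => bbbbbb
  | aabaaabaab => aaaabaab => aaaaab => aaaab => aaab => aab => ab => b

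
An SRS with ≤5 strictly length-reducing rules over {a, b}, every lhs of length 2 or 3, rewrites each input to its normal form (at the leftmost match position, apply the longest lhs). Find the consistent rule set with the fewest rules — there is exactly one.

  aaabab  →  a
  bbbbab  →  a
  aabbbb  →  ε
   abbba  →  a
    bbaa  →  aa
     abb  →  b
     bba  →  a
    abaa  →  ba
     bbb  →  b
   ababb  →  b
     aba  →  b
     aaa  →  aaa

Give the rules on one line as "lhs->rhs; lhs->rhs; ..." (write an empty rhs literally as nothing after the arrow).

  | aaabab => aabb => ab => a
  | bbbbab => bbab => ab => a
  | aabbbb => abbb => bb => ε
  | abbba => bba => a

ab->a; aba->b; abb->b; bb->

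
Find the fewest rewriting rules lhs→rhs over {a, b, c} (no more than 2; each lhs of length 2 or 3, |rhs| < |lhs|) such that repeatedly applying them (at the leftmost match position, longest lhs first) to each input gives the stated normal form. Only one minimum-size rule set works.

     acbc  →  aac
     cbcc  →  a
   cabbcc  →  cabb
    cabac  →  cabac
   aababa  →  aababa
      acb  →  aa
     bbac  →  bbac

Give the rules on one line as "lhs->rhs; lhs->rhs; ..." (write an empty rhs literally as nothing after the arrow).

cb->a; cc->

  | acbc => aac
  | cbcc => acc => a
  | cabbcc => cabb
  | cabac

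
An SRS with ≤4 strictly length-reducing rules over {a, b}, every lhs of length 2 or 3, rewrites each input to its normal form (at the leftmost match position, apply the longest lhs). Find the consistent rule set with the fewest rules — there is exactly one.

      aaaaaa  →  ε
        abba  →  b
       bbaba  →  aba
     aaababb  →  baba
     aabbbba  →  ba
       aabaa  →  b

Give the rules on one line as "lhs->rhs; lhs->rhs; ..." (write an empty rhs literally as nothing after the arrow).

  | aaaaaa => baaaa => abaa => aab => bb => ε
  | abba => aa => b
  | bbaba => aba
  | aaababb => bababb => baba

aa->b; baa->ab; bb->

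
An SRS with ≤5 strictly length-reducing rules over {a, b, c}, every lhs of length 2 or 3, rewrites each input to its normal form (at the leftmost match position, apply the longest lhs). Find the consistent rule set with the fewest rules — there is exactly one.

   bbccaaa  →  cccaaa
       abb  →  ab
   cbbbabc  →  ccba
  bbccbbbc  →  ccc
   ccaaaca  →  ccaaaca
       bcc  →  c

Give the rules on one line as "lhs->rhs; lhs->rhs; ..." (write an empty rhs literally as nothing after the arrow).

  | bbccaaa => cccaaa
  | abb => ab
  | cbbbabc => ccbabc => ccba
  | bbccbbbc => cccbbbc => ccccbc => ccc

abb->ab; bb->c; bc->; cbc->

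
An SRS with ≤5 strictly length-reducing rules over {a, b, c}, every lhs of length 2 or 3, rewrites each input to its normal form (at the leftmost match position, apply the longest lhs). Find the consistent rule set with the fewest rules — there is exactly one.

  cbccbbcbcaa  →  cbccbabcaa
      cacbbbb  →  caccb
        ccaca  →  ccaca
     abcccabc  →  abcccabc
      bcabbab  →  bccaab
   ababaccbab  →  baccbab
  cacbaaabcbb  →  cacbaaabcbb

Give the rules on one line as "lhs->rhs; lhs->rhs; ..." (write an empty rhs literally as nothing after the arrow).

  | cbccbbcbcaa => cbccbabcaa
  | cacbbbb => caccb
  | ccaca
  | abcccabc

aba->; abb->ca; bbb->c; bbc->ba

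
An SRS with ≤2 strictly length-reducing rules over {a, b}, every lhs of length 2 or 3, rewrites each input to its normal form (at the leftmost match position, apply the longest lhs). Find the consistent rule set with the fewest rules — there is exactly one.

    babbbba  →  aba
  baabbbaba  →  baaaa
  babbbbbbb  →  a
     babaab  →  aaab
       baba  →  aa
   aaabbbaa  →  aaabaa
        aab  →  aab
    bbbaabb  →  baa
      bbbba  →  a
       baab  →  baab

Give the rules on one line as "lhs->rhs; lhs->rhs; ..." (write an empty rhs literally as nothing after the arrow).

bab->a; bb->

  | babbbba => abbba => aba
  | baabbbaba => baababa => baaaa
  | babbbbbbb => abbbbbb => abbbb => abb => a
  | babaab => aaab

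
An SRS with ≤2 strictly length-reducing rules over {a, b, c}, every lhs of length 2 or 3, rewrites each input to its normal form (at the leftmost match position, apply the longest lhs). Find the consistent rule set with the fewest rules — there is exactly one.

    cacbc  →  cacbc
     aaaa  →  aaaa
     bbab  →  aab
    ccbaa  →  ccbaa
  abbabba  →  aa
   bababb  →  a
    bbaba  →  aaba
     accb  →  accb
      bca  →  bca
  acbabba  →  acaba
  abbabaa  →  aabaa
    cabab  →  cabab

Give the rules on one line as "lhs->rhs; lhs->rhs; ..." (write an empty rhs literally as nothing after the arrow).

abb->bb; bb->a

  | cacbc
  | aaaa
  | bbab => aab
  | ccbaa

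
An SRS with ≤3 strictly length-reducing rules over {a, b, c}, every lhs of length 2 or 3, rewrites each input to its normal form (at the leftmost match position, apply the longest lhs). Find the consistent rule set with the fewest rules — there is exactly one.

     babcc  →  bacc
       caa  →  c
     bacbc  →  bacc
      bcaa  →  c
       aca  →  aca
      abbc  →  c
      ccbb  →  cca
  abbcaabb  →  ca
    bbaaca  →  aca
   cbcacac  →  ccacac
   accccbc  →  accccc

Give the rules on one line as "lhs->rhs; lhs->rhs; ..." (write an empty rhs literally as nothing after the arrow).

  | babcc => bacc
  | caa => c
  | bacbc => bacc
  | bcaa => caa => c

aa->; bb->a; bc->c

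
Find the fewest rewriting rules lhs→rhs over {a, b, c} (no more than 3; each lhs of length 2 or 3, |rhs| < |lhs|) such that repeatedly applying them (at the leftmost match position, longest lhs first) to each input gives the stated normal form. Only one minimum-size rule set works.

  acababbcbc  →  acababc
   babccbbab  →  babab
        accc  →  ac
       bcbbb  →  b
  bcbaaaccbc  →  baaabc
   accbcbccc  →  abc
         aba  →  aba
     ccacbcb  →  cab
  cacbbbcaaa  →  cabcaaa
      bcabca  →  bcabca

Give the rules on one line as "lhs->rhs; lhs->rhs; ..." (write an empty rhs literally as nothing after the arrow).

bb->b; cb->b; cc->c

  | acababbcbc => acababcbc => acababbc => acababc
  | babccbbab => babcbbab => babbbab => babbab => babab
  | accc => acc => ac
  | bcbbb => bbbb => bbb => bb => b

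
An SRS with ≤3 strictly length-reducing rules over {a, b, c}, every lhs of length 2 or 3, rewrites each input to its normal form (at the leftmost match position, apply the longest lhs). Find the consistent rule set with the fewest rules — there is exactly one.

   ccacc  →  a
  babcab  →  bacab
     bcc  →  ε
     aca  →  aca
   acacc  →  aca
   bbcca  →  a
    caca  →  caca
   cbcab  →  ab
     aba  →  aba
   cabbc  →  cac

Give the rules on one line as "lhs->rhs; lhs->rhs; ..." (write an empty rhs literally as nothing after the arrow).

  | ccacc => acc => a
  | babcab => bacab
  | bcc => cc => ε
  | aca

bc->c; cc->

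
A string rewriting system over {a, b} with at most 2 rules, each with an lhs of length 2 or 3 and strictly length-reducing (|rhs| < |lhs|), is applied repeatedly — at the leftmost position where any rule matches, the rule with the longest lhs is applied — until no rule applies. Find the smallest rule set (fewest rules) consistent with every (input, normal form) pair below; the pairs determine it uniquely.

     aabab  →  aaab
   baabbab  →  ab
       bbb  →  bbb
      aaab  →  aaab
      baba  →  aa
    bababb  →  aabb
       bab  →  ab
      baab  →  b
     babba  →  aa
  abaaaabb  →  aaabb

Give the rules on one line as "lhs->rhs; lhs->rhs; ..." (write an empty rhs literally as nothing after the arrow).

  | aabab => aaab
  | baabbab => bbab => bab => ab
  | bbb
  | aaab

ba->a; baa->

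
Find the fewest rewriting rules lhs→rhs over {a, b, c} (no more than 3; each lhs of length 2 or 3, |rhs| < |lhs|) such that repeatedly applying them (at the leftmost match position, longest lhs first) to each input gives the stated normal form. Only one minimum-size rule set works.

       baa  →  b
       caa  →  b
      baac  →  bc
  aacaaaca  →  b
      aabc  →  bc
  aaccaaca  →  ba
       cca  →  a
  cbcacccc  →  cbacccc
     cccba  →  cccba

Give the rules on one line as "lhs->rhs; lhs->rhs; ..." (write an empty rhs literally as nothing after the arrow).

  | baa => bb => b
  | caa => aa => b
  | baac => bbc => bc
  | aacaaaca => bcaaaca => baaaca => bbaca => baca => baa => bb => b

aa->b; bb->b; ca->a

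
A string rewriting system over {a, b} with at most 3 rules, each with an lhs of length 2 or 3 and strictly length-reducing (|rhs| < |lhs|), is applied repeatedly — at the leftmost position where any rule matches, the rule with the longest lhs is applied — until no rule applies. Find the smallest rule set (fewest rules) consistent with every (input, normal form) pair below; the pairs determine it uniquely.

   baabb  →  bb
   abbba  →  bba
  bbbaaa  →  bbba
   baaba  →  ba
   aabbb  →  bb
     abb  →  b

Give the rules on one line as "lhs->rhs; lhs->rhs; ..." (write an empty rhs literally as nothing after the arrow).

aa->a; ab->

  | baabb => babb => bb
  | abbba => bba
  | bbbaaa => bbbaa => bbba
  | baaba => baba => ba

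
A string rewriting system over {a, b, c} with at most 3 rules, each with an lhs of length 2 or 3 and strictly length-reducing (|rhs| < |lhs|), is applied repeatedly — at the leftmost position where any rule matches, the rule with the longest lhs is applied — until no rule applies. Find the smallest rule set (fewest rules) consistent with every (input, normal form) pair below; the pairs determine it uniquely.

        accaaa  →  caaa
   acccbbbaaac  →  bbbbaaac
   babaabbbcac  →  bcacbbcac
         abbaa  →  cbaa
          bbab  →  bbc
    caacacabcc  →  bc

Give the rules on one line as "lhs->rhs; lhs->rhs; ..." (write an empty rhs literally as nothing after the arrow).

  | accaaa => abaaa => caaa
  | acccbbbaaac => abcbbbaaac => ccbbbaaac => bbbbaaac
  | babaabbbcac => bcaabbbcac => bcacbbcac
  | abbaa => cbaa

ab->c; cc->b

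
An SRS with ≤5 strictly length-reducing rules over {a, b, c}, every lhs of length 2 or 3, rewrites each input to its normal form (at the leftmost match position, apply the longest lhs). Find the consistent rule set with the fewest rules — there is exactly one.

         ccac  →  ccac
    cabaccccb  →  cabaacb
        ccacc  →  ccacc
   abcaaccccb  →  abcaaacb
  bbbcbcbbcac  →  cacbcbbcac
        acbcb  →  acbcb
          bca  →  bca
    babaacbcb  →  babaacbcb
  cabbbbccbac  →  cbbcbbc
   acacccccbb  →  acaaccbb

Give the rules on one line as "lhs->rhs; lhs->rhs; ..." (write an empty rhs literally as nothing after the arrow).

  | ccac
  | cabaccccb => cabaacb
  | ccacc
  | abcaaccccb => abcaaacb

abb->; bbb->ca; cba->bb; ccc->a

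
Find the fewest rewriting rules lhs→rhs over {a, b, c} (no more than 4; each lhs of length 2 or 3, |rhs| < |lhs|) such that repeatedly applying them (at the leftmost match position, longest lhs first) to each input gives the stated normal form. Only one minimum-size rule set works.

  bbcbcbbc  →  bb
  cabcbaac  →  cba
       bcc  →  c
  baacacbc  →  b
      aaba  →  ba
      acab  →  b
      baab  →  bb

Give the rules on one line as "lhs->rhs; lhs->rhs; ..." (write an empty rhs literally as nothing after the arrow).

ab->b; ac->; bc->

  | bbcbcbbc => bbcbbc => bbbc => bb
  | cabcbaac => cbcbaac => cbaac => cba
  | bcc => c
  | baacacbc => baacbc => babc => bbc => b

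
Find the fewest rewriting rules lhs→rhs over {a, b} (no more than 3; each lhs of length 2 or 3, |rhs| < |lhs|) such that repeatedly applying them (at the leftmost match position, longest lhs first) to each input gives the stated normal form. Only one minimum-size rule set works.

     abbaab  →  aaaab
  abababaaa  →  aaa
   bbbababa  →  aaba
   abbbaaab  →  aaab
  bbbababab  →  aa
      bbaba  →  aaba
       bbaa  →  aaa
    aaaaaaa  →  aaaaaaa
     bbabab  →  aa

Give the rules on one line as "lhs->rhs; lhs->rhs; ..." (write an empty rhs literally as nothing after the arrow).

  | abbaab => aaaab
  | abababaaa => aabaaa => aaa
  | bbbababa => abababa => aaba
  | abbbaaab => aabaaab => aaab

baa->; bab->; bb->a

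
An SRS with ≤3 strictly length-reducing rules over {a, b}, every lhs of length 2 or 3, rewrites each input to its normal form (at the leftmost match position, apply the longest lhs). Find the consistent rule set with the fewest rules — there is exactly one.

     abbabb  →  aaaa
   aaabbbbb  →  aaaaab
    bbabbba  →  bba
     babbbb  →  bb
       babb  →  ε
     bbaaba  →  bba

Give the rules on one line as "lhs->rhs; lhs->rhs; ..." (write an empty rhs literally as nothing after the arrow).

abb->aa; baa->

  | abbabb => aaabb => aaaa
  | aaabbbbb => aaaabbb => aaaaab
  | bbabbba => bbaaba => bba
  | babbbb => baabb => bb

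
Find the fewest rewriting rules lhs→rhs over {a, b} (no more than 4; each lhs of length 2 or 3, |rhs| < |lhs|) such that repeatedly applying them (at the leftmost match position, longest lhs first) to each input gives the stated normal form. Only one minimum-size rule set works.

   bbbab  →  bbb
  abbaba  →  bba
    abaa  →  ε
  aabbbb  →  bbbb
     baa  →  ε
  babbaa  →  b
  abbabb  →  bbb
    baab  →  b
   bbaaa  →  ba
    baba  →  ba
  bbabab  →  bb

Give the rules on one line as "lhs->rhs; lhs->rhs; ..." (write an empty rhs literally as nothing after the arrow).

ab->b; baa->; bab->b

  | bbbab => bbb
  | abbaba => bbaba => bba
  | abaa => baa => ε
  | aabbbb => abbbb => bbbb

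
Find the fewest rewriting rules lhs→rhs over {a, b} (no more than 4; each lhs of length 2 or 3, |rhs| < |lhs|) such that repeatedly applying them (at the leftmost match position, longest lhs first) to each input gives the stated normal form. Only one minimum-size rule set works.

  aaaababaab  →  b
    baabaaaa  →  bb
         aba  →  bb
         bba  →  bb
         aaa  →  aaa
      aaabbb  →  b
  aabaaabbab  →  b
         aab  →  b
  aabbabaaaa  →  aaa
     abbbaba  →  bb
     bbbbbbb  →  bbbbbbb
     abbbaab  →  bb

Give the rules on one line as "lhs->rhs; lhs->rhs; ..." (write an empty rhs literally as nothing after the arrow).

ab->b; aba->bb; abb->; ba->b

  | aaaababaab => aaabbbaab => aabaab => abbab => ab => b
  | baabaaaa => babaaaa => bbaaaa => bbaaa => bbaa => bba => bb
  | aba => bb
  | bba => bb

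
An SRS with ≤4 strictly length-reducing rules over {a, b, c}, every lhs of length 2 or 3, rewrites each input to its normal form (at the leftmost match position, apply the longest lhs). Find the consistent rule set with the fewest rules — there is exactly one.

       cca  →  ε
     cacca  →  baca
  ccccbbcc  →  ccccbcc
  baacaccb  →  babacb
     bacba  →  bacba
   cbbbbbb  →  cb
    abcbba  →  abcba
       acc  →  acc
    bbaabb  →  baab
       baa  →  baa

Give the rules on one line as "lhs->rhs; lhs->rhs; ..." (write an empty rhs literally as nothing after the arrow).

  | cca => ε
  | cacca => baca
  | ccccbbcc => ccccbcc
  | baacaccb => bacaccb => babacb

aac->ac; bb->b; cac->ba; cca->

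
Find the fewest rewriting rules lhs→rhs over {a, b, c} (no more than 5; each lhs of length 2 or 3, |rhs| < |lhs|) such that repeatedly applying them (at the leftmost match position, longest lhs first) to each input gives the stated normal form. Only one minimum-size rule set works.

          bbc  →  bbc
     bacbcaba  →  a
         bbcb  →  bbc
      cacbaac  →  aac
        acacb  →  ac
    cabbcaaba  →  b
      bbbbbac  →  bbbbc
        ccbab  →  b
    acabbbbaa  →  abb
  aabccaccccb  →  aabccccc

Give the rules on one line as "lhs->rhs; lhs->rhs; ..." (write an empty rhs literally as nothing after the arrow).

  | bbc
  | bacbcaba => cbcaba => ccaba => cba => a
  | bbcb => bbc
  | cacbaac => cbaac => aac

ba->; ca->; cb->c; cba->a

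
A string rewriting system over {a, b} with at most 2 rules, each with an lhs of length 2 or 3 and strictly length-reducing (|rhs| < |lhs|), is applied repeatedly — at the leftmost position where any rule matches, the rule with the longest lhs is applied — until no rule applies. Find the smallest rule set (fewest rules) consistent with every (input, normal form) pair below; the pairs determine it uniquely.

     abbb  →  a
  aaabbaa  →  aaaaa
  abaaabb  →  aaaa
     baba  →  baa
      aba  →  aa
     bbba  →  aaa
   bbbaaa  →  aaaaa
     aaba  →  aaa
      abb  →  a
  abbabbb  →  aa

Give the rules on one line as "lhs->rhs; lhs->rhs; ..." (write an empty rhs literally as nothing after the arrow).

ab->a; bbb->aa

  | abbb => abb => ab => a
  | aaabbaa => aaabaa => aaaaa
  | abaaabb => aaaabb => aaaab => aaaa
  | baba => baa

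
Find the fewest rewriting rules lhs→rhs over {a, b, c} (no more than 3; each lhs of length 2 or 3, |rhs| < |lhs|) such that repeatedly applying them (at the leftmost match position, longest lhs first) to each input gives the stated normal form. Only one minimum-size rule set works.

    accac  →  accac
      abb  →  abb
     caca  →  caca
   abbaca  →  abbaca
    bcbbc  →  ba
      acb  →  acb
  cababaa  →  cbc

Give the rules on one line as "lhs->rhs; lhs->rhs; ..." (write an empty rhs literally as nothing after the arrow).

  | accac
  | abb
  | caca
  | abbaca

aa->c; bbc->ab; cab->a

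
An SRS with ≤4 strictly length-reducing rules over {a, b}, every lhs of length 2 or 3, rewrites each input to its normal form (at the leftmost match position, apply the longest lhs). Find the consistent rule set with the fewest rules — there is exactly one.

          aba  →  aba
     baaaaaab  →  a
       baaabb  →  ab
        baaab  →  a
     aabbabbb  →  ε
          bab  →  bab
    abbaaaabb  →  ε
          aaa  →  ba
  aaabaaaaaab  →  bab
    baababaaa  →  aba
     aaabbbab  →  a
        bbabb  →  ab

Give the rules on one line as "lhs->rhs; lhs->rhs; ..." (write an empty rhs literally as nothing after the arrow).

  | aba
  | baaaaaab => bbaaaab => aaaaab => baaab => bbab => aab => bb => a
  | baaabb => bbabb => aabb => bbb => ab
  | baaab => bbab => aab => bb => a

aa->b; abb->; bb->a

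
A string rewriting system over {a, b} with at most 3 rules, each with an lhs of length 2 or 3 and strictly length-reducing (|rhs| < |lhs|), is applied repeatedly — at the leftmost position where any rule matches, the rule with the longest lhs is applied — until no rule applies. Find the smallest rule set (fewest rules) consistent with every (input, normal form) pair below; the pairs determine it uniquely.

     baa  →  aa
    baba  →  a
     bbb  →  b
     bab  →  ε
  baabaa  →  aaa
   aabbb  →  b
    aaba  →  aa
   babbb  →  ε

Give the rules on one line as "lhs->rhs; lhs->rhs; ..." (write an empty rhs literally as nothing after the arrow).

  | baa => aa
  | baba => aba => a
  | bbb => b
  | bab => ab => ε

ab->; ba->a; bb->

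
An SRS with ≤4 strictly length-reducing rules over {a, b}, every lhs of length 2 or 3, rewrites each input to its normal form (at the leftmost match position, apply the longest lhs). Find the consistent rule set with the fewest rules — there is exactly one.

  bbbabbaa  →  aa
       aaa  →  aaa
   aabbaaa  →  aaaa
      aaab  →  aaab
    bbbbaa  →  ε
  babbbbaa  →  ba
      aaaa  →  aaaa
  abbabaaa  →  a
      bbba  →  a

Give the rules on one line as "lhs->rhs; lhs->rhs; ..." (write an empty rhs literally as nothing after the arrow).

  | bbbabbaa => abbaa => aa
  | aaa
  | aabbaaa => aaaa
  | aaab

baa->bb; bb->; bba->; bbb->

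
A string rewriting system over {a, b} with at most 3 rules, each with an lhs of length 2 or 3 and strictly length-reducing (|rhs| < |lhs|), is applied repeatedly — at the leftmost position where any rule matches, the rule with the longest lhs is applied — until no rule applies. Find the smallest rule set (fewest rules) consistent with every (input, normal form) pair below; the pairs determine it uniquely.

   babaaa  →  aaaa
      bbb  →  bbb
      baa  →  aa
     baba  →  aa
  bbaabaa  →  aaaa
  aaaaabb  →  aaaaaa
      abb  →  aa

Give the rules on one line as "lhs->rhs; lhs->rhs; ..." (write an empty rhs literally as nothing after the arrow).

  | babaaa => abaaa => aaaa
  | bbb
  | baa => aa
  | baba => aba => aa

abb->aa; ba->a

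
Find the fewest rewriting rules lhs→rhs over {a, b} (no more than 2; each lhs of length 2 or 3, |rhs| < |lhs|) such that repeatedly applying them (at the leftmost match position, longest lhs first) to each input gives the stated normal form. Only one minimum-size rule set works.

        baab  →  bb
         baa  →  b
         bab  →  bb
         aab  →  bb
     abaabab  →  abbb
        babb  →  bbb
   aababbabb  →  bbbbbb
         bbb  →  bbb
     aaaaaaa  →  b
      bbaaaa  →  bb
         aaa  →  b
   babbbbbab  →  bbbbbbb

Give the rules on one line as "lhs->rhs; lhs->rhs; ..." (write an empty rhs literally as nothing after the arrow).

  | baab => bab => bb
  | baa => ba => b
  | bab => bb
  | aab => bb

aa->b; ba->b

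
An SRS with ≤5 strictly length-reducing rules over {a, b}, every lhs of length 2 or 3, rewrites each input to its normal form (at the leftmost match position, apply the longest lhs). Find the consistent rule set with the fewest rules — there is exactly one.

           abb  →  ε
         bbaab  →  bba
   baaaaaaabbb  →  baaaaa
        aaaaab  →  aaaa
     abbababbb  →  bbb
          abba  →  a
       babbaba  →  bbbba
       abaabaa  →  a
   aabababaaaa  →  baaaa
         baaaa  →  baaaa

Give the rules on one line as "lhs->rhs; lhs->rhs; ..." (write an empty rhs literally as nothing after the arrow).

ab->; aba->; abb->; bab->bb

  | abb => ε
  | bbaab => bba
  | baaaaaaabbb => baaaaaab => baaaaa
  | aaaaab => aaaa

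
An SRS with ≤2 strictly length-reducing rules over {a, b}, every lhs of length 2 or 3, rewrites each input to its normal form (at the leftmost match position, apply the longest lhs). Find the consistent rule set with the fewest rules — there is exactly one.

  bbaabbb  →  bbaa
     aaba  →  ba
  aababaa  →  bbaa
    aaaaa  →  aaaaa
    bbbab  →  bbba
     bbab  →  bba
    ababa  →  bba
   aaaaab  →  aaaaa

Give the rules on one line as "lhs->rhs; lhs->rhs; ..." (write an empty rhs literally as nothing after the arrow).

ab->a; aba->ba

  | bbaabbb => bbaabb => bbaab => bbaa
  | aaba => aba => ba
  | aababaa => ababaa => babaa => bbaa
  | aaaaa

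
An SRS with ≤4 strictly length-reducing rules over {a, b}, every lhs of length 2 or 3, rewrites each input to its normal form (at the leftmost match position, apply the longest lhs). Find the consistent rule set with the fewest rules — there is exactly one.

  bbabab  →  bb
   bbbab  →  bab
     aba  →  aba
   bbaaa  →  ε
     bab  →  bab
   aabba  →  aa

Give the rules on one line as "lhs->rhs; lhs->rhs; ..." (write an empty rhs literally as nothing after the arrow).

abb->; baa->; bba->b; bbb->b

  | bbabab => bbab => bb
  | bbbab => bab
  | aba
  | bbaaa => baa => ε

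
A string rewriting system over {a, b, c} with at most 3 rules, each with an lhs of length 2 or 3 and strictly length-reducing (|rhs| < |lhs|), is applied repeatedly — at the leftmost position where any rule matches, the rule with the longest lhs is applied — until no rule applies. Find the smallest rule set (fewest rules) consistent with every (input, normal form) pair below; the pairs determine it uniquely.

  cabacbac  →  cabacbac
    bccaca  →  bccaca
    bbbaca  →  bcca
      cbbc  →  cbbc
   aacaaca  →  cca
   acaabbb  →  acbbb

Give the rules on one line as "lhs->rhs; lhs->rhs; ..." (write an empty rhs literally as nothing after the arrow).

  | cabacbac
  | bccaca
  | bbbaca => bcca
  | cbbc

aa->; bba->c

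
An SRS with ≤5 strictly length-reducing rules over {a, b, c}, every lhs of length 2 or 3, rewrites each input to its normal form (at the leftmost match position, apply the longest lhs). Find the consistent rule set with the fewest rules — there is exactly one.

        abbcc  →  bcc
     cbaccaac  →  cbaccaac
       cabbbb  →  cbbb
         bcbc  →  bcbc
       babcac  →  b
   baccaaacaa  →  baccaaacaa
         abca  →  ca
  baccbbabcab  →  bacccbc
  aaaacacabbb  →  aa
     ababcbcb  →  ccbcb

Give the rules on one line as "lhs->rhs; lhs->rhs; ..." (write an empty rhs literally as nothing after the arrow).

  | abbcc => bcc
  | cbaccaac
  | cabbbb => cbbb
  | bcbc

ab->; aba->ca; bba->c; cac->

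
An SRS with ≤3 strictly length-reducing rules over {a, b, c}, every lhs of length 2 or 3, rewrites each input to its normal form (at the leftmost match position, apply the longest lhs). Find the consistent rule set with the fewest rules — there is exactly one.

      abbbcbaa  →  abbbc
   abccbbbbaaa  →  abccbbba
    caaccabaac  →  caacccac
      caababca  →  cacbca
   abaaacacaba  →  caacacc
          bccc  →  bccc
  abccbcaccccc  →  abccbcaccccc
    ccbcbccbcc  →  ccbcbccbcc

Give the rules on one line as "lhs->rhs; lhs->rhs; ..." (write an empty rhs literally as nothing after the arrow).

  | abbbcbaa => abbbc
  | abccbbbbaaa => abccbbba
  | caaccabaac => caacccac
  | caababca => cacbca

aba->c; baa->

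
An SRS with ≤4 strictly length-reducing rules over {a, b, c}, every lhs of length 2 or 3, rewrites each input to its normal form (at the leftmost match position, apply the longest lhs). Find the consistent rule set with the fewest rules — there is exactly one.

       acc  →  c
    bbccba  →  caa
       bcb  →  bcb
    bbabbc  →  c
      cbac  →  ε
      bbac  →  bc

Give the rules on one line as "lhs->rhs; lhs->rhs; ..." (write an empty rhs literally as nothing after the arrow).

  | acc => c
  | bbccba => bbba => caa
  | bcb
  | bbabbc => bbbc => cac => c

ac->; ba->; bbb->ca; cc->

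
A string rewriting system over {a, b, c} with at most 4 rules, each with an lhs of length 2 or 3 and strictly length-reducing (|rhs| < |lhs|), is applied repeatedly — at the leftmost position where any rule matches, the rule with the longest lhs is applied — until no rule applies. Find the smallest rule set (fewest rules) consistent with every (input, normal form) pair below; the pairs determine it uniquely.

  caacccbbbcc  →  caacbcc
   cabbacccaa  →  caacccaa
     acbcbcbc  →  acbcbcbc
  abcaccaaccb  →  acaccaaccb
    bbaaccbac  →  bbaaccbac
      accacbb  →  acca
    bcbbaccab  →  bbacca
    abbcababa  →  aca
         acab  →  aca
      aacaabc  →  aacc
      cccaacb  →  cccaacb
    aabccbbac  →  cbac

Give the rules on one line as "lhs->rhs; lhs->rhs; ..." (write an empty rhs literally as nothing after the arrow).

  | caacccbbbcc => caaccbbcc => caacbcc
  | cabbacccaa => cabacccaa => caacccaa
  | acbcbcbc
  | abcaccaaccb => acaccaaccb

aab->; ab->a; cbb->b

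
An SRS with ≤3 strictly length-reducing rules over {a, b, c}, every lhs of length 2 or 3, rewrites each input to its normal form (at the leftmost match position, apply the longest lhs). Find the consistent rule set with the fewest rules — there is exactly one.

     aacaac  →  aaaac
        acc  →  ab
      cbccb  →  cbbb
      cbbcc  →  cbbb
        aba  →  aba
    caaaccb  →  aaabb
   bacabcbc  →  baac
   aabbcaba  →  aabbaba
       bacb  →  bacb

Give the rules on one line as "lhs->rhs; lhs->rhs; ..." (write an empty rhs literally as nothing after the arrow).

bcb->; ca->a; cc->b

  | aacaac => aaaac
  | acc => ab
  | cbccb => cbbb
  | cbbcc => cbbb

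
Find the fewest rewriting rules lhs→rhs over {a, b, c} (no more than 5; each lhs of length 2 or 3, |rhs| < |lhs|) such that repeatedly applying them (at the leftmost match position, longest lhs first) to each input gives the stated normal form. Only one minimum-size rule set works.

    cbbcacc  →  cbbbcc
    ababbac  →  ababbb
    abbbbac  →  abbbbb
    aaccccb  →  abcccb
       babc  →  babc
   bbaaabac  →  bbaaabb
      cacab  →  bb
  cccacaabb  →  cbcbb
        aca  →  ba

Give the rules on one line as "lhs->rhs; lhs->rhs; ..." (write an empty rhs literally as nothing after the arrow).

ac->b; ca->; cac->bc; cba->bc

  | cbbcacc => cbbbcc
  | ababbac => ababbb
  | abbbbac => abbbbb
  | aaccccb => abcccb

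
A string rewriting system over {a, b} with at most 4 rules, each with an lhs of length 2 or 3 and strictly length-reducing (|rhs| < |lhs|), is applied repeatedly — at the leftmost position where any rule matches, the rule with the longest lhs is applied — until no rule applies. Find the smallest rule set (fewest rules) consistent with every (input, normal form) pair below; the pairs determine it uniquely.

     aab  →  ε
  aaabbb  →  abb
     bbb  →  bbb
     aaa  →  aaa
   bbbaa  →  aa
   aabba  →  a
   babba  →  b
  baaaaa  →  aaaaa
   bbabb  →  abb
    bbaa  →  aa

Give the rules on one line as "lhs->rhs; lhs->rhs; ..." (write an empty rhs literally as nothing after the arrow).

  | aab => ε
  | aaabbb => abb
  | bbb
  | aaa

aab->; aba->b; ba->a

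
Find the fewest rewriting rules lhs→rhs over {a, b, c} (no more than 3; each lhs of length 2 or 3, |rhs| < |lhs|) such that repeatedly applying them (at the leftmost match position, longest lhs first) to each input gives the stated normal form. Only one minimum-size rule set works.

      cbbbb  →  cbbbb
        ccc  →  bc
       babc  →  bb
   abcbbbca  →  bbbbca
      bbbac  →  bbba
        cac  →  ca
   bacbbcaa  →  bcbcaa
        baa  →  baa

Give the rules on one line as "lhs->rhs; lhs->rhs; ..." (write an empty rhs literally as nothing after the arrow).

ab->c; ac->a; cc->b

  | cbbbb
  | ccc => bc
  | babc => bcc => bb
  | abcbbbca => ccbbbca => bbbbca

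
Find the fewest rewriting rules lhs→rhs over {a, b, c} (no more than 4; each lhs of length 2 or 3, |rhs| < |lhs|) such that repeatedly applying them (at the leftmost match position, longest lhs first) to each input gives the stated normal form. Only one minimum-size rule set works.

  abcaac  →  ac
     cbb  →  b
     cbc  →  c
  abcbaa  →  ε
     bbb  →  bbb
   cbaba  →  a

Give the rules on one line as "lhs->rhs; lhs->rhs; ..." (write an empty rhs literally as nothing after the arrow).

  | abcaac => baac => ac
  | cbb => b
  | cbc => c
  | abcbaa => bbaa => ba => ε

abc->b; ba->; cb->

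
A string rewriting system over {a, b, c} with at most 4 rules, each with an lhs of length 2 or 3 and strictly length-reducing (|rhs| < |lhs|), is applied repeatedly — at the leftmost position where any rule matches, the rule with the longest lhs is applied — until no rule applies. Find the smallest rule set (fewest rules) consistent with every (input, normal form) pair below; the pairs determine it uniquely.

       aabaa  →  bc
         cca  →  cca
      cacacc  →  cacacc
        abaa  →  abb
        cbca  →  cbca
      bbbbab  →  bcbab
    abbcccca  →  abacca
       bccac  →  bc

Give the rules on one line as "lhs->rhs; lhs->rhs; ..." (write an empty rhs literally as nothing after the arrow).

aa->b; bbb->bc; bcc->a

  | aabaa => bbaa => bbb => bc
  | cca
  | cacacc
  | abaa => abb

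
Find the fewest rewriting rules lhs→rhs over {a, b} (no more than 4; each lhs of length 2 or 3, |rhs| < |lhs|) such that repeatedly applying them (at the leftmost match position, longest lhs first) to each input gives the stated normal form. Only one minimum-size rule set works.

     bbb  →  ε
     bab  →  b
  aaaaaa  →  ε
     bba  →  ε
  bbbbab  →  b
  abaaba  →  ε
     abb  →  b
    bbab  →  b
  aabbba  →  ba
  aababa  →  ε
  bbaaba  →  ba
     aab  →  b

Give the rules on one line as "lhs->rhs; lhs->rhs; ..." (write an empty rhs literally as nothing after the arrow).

aa->; ab->; aba->ba; bb->a

  | bbb => ab => ε
  | bab => b
  | aaaaaa => aaaa => aa => ε
  | bba => aa => ε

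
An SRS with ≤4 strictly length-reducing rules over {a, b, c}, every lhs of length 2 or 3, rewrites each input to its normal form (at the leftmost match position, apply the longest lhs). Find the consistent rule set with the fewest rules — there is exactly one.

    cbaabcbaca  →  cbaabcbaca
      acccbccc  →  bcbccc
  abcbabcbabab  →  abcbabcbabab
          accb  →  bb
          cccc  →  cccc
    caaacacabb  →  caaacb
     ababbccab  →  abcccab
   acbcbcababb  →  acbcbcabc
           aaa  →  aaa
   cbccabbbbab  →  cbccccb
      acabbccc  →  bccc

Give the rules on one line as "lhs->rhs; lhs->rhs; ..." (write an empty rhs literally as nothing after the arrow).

abb->c; acc->b; bba->c

  | cbaabcbaca
  | acccbccc => bcbccc
  | abcbabcbabab
  | accb => bb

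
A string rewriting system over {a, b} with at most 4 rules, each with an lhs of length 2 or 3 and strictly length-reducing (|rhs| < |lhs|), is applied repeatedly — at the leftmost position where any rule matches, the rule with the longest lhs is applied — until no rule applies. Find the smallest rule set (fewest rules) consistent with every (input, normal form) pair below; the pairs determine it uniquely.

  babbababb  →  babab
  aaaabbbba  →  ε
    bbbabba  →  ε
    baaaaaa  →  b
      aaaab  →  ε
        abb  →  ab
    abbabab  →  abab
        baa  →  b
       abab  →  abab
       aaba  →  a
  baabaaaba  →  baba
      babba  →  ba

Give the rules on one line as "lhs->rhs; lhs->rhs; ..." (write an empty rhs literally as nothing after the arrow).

  | babbababb => bababb => babab
  | aaaabbbba => aabbbba => bbba => bba => ε
  | bbbabba => bbabba => bba => ε
  | baaaaaa => baaaa => baa => b

aa->; aab->; bb->b; bba->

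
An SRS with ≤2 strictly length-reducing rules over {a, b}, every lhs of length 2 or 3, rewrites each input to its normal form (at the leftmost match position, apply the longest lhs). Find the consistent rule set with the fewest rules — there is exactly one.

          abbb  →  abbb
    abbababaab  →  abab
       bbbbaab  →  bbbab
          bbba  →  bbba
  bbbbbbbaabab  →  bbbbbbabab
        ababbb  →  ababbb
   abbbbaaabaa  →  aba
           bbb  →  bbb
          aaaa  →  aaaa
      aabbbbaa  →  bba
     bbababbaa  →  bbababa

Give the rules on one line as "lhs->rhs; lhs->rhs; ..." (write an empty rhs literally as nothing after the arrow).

aab->; baa->a

  | abbb
  | abbababaab => abbabaab => abbaab => abab
  | bbbbaab => bbbab
  | bbba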